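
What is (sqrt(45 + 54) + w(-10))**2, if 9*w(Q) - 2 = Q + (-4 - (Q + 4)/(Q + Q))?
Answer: 90781/900 - 41*sqrt(11)/5 ≈ 73.672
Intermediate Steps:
w(Q) = -2/9 + Q/9 - (4 + Q)/(18*Q) (w(Q) = 2/9 + (Q + (-4 - (Q + 4)/(Q + Q)))/9 = 2/9 + (Q + (-4 - (4 + Q)/(2*Q)))/9 = 2/9 + (-4 + Q - (4 + Q)/(2*Q))/9 = 2/9 + (-4/9 + Q/9 - (4 + Q)/(18*Q)) = -2/9 + Q/9 - (4 + Q)/(18*Q))
(sqrt(45 + 54) + w(-10))**2 = (sqrt(45 + 54) + (1/18)*(-4 - 10*(-5 + 2*(-10)))/(-10))**2 = (sqrt(99) + (1/18)*(-1/10)*(-4 - 10*(-5 - 20)))**2 = (3*sqrt(11) + (1/18)*(-1/10)*(-4 - 10*(-25)))**2 = (3*sqrt(11) + (1/18)*(-1/10)*(-4 + 250))**2 = (3*sqrt(11) + (1/18)*(-1/10)*246)**2 = (3*sqrt(11) - 41/30)**2 = (-41/30 + 3*sqrt(11))**2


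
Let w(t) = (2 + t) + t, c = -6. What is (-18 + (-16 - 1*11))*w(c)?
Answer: 450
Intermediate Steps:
w(t) = 2 + 2*t
(-18 + (-16 - 1*11))*w(c) = (-18 + (-16 - 1*11))*(2 + 2*(-6)) = (-18 + (-16 - 11))*(2 - 12) = (-18 - 27)*(-10) = -45*(-10) = 450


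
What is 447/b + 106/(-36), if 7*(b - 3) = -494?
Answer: -81391/8514 ≈ -9.5597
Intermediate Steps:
b = -473/7 (b = 3 + (⅐)*(-494) = 3 - 494/7 = -473/7 ≈ -67.571)
447/b + 106/(-36) = 447/(-473/7) + 106/(-36) = 447*(-7/473) + 106*(-1/36) = -3129/473 - 53/18 = -81391/8514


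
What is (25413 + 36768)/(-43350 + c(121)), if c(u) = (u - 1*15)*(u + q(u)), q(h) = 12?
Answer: -62181/29252 ≈ -2.1257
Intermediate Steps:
c(u) = (-15 + u)*(12 + u) (c(u) = (u - 1*15)*(u + 12) = (u - 15)*(12 + u) = (-15 + u)*(12 + u))
(25413 + 36768)/(-43350 + c(121)) = (25413 + 36768)/(-43350 + (-180 + 121² - 3*121)) = 62181/(-43350 + (-180 + 14641 - 363)) = 62181/(-43350 + 14098) = 62181/(-29252) = 62181*(-1/29252) = -62181/29252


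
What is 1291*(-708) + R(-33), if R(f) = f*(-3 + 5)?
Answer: -914094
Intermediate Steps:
R(f) = 2*f (R(f) = f*2 = 2*f)
1291*(-708) + R(-33) = 1291*(-708) + 2*(-33) = -914028 - 66 = -914094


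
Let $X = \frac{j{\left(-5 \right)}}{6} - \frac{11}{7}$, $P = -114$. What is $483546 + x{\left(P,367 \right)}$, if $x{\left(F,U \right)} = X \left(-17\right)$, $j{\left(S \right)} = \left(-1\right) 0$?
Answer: $\frac{3385009}{7} \approx 4.8357 \cdot 10^{5}$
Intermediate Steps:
$j{\left(S \right)} = 0$
$X = - \frac{11}{7}$ ($X = \frac{0}{6} - \frac{11}{7} = 0 \cdot \frac{1}{6} - \frac{11}{7} = 0 - \frac{11}{7} = - \frac{11}{7} \approx -1.5714$)
$x{\left(F,U \right)} = \frac{187}{7}$ ($x{\left(F,U \right)} = \left(- \frac{11}{7}\right) \left(-17\right) = \frac{187}{7}$)
$483546 + x{\left(P,367 \right)} = 483546 + \frac{187}{7} = \frac{3385009}{7}$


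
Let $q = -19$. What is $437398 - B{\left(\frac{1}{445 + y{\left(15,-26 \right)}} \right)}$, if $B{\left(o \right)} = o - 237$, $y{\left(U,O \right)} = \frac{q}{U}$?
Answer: $\frac{2912898545}{6656} \approx 4.3764 \cdot 10^{5}$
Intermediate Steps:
$y{\left(U,O \right)} = - \frac{19}{U}$
$B{\left(o \right)} = -237 + o$ ($B{\left(o \right)} = o - 237 = -237 + o$)
$437398 - B{\left(\frac{1}{445 + y{\left(15,-26 \right)}} \right)} = 437398 - \left(-237 + \frac{1}{445 - \frac{19}{15}}\right) = 437398 - \left(-237 + \frac{1}{\frac{6656}{15}}\right) = 437398 - \left(-237 + \frac{15}{6656}\right) = 437398 - - \frac{1577457}{6656} = 437398 + \frac{1577457}{6656} = \frac{2912898545}{6656}$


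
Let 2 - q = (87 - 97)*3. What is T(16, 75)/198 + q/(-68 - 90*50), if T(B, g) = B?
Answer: 4172/56529 ≈ 0.073803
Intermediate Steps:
q = 32 (q = 2 - (87 - 97)*3 = 2 - (-10)*3 = 2 - 1*(-30) = 2 + 30 = 32)
T(16, 75)/198 + q/(-68 - 90*50) = 16/198 + 32/(-68 - 90*50) = 16*(1/198) + 32/(-68 - 4500) = 8/99 + 32/(-4568) = 8/99 + 32*(-1/4568) = 8/99 - 4/571 = 4172/56529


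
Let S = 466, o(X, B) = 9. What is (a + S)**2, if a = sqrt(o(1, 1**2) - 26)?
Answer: (466 + I*sqrt(17))**2 ≈ 2.1714e+5 + 3843.0*I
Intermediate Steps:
a = I*sqrt(17) (a = sqrt(9 - 26) = sqrt(-17) = I*sqrt(17) ≈ 4.1231*I)
(a + S)**2 = (I*sqrt(17) + 466)**2 = (466 + I*sqrt(17))**2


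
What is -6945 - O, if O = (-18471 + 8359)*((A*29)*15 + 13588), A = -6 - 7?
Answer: 80211551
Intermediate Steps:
A = -13
O = -80218496 (O = (-18471 + 8359)*(-13*29*15 + 13588) = -10112*(-377*15 + 13588) = -10112*(-5655 + 13588) = -10112*7933 = -80218496)
-6945 - O = -6945 - 1*(-80218496) = -6945 + 80218496 = 80211551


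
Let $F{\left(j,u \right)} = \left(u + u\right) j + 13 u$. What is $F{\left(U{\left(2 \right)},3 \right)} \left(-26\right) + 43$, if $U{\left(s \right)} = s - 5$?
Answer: $-503$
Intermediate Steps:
$U{\left(s \right)} = -5 + s$ ($U{\left(s \right)} = s - 5 = -5 + s$)
$F{\left(j,u \right)} = 13 u + 2 j u$ ($F{\left(j,u \right)} = 2 u j + 13 u = 2 j u + 13 u = 13 u + 2 j u$)
$F{\left(U{\left(2 \right)},3 \right)} \left(-26\right) + 43 = 3 \left(13 + 2 \left(-5 + 2\right)\right) \left(-26\right) + 43 = 3 \left(13 + 2 \left(-3\right)\right) \left(-26\right) + 43 = 3 \left(13 - 6\right) \left(-26\right) + 43 = 3 \cdot 7 \left(-26\right) + 43 = 21 \left(-26\right) + 43 = -546 + 43 = -503$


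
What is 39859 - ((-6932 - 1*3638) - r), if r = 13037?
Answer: 63466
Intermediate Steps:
39859 - ((-6932 - 1*3638) - r) = 39859 - ((-6932 - 1*3638) - 1*13037) = 39859 - ((-6932 - 3638) - 13037) = 39859 - (-10570 - 13037) = 39859 - 1*(-23607) = 39859 + 23607 = 63466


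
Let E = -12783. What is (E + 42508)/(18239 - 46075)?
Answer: -29725/27836 ≈ -1.0679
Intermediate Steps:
(E + 42508)/(18239 - 46075) = (-12783 + 42508)/(18239 - 46075) = 29725/(-27836) = 29725*(-1/27836) = -29725/27836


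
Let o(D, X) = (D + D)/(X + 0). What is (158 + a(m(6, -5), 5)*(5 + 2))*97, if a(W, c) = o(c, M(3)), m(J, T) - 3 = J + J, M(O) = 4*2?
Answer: 64699/4 ≈ 16175.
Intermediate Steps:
M(O) = 8
m(J, T) = 3 + 2*J (m(J, T) = 3 + (J + J) = 3 + 2*J)
o(D, X) = 2*D/X (o(D, X) = (2*D)/X = 2*D/X)
a(W, c) = c/4 (a(W, c) = 2*c/8 = 2*c*(⅛) = c/4)
(158 + a(m(6, -5), 5)*(5 + 2))*97 = (158 + ((¼)*5)*(5 + 2))*97 = (158 + (5/4)*7)*97 = (158 + 35/4)*97 = (667/4)*97 = 64699/4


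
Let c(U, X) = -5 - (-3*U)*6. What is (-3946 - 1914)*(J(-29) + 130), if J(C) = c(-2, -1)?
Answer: -521540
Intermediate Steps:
c(U, X) = -5 + 18*U (c(U, X) = -5 - (-18)*U = -5 + 18*U)
J(C) = -41 (J(C) = -5 + 18*(-2) = -5 - 36 = -41)
(-3946 - 1914)*(J(-29) + 130) = (-3946 - 1914)*(-41 + 130) = -5860*89 = -521540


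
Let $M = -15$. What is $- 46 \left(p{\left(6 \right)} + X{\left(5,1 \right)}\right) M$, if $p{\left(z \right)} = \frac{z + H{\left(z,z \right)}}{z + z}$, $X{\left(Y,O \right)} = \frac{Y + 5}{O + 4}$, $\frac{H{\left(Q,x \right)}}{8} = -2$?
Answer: $805$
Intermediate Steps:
$H{\left(Q,x \right)} = -16$ ($H{\left(Q,x \right)} = 8 \left(-2\right) = -16$)
$X{\left(Y,O \right)} = \frac{5 + Y}{4 + O}$
$p{\left(z \right)} = \frac{-16 + z}{2 z}$ ($p{\left(z \right)} = \frac{z - 16}{z + z} = \frac{-16 + z}{2 z}$)
$- 46 \left(p{\left(6 \right)} + X{\left(5,1 \right)}\right) M = - 46 \left(\frac{-16 + 6}{2 \cdot 6} + \frac{5 + 5}{4 + 1}\right) \left(-15\right) = - 46 \left(\frac{1}{2} \cdot \frac{1}{6} \left(-10\right) + \frac{1}{5} \cdot 10\right) \left(-15\right) = - 46 \left(- \frac{5}{6} + \frac{1}{5} \cdot 10\right) \left(-15\right) = - 46 \left(- \frac{5}{6} + 2\right) \left(-15\right) = \left(-46\right) \frac{7}{6} \left(-15\right) = \left(- \frac{161}{3}\right) \left(-15\right) = 805$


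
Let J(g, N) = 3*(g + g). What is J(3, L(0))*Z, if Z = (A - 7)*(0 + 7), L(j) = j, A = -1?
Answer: -1008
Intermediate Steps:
Z = -56 (Z = (-1 - 7)*(0 + 7) = -8*7 = -56)
J(g, N) = 6*g (J(g, N) = 3*(2*g) = 6*g)
J(3, L(0))*Z = (6*3)*(-56) = 18*(-56) = -1008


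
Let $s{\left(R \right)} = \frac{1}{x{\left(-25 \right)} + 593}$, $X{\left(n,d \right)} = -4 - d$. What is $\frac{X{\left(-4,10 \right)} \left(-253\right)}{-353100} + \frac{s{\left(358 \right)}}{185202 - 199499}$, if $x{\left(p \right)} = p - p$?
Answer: $- \frac{1364993531}{136073842050} \approx -0.010031$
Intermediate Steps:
$x{\left(p \right)} = 0$
$s{\left(R \right)} = \frac{1}{593}$ ($s{\left(R \right)} = \frac{1}{0 + 593} = \frac{1}{593}$)
$\frac{X{\left(-4,10 \right)} \left(-253\right)}{-353100} + \frac{s{\left(358 \right)}}{185202 - 199499} = \frac{\left(-4 - 10\right) \left(-253\right)}{-353100} + \frac{1}{593 \left(185202 - 199499\right)} = \left(-4 - 10\right) \left(-253\right) \left(- \frac{1}{353100}\right) + \frac{1}{593 \left(-14297\right)} = \left(-14\right) \left(-253\right) \left(- \frac{1}{353100}\right) + \frac{1}{593} \left(- \frac{1}{14297}\right) = 3542 \left(- \frac{1}{353100}\right) - \frac{1}{8478121} = - \frac{161}{16050} - \frac{1}{8478121} = - \frac{1364993531}{136073842050}$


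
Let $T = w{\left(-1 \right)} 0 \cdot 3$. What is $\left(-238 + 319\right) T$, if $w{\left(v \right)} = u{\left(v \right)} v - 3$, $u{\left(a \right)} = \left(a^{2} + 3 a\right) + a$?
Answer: $0$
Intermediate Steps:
$u{\left(a \right)} = a^{2} + 4 a$
$w{\left(v \right)} = -3 + v^{2} \left(4 + v\right)$ ($w{\left(v \right)} = v \left(4 + v\right) v - 3 = v^{2} \left(4 + v\right) - 3 = -3 + v^{2} \left(4 + v\right)$)
$T = 0$ ($T = \left(-3 + \left(-1\right)^{2} \left(4 - 1\right)\right) 0 \cdot 3 = \left(-3 + 1 \cdot 3\right) 0 \cdot 3 = \left(-3 + 3\right) 0 \cdot 3 = 0 \cdot 0 \cdot 3 = 0 \cdot 3 = 0$)
$\left(-238 + 319\right) T = \left(-238 + 319\right) 0 = 81 \cdot 0 = 0$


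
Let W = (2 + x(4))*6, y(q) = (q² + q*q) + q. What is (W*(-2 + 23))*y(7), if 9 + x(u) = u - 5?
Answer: -105840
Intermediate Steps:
x(u) = -14 + u (x(u) = -9 + (u - 5) = -9 + (-5 + u) = -14 + u)
y(q) = q + 2*q² (y(q) = (q² + q²) + q = 2*q² + q = q + 2*q²)
W = -48 (W = (2 + (-14 + 4))*6 = (2 - 10)*6 = -8*6 = -48)
(W*(-2 + 23))*y(7) = (-48*(-2 + 23))*(7*(1 + 2*7)) = (-48*21)*(7*(1 + 14)) = -7056*15 = -1008*105 = -105840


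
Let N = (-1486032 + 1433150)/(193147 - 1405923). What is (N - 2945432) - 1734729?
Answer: -2837993442027/606388 ≈ -4.6802e+6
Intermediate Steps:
N = 26441/606388 (N = -52882/(-1212776) = -52882*(-1/1212776) = 26441/606388 ≈ 0.043604)
(N - 2945432) - 1734729 = (26441/606388 - 2945432) - 1734729 = -1786074593175/606388 - 1734729 = -2837993442027/606388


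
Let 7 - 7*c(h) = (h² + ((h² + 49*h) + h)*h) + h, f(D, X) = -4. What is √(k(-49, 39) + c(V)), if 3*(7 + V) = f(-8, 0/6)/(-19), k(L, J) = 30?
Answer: 2*I*√34958840259/22743 ≈ 16.442*I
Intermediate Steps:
V = -395/57 (V = -7 + (-4/(-19))/3 = -7 + (-4*(-1/19))/3 = -7 + (⅓)*(4/19) = -7 + 4/57 = -395/57 ≈ -6.9298)
c(h) = 1 - h/7 - h²/7 - h*(h² + 50*h)/7 (c(h) = 1 - ((h² + ((h² + 49*h) + h)*h) + h)/7 = 1 - ((h² + (h² + 50*h)*h) + h)/7 = 1 - ((h² + h*(h² + 50*h)) + h)/7 = 1 - (h + h² + h*(h² + 50*h))/7 = 1 + (-h/7 - h²/7 - h*(h² + 50*h)/7) = 1 - h/7 - h²/7 - h*(h² + 50*h)/7)
√(k(-49, 39) + c(V)) = √(30 + (1 - 51*(-395/57)²/7 - ⅐*(-395/57) - (-395/57)³/7)) = √(30 + (1 - 51/7*156025/3249 + 395/399 - ⅐*(-61629875/185193))) = √(30 + (1 - 2652425/7581 + 395/399 + 61629875/1296351)) = √(30 - 389355094/1296351) = √(-350464564/1296351) = 2*I*√34958840259/22743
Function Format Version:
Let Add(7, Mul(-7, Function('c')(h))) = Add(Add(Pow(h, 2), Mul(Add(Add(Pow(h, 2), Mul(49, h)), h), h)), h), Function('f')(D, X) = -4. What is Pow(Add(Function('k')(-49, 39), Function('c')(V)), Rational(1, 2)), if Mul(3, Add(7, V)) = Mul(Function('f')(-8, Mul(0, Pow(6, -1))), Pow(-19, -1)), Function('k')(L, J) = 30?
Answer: Mul(Rational(2, 22743), I, Pow(34958840259, Rational(1, 2))) ≈ Mul(16.442, I)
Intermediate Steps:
V = Rational(-395, 57) (V = Add(-7, Mul(Rational(1, 3), Mul(-4, Pow(-19, -1)))) = Add(-7, Mul(Rational(1, 3), Mul(-4, Rational(-1, 19)))) = Add(-7, Mul(Rational(1, 3), Rational(4, 19))) = Add(-7, Rational(4, 57)) = Rational(-395, 57) ≈ -6.9298)
Function('c')(h) = Add(1, Mul(Rational(-1, 7), h), Mul(Rational(-1, 7), Pow(h, 2)), Mul(Rational(-1, 7), h, Add(Pow(h, 2), Mul(50, h)))) (Function('c')(h) = Add(1, Mul(Rational(-1, 7), Add(Add(Pow(h, 2), Mul(Add(Add(Pow(h, 2), Mul(49, h)), h), h)), h))) = Add(1, Mul(Rational(-1, 7), Add(Add(Pow(h, 2), Mul(Add(Pow(h, 2), Mul(50, h)), h)), h))) = Add(1, Mul(Rational(-1, 7), Add(Add(Pow(h, 2), Mul(h, Add(Pow(h, 2), Mul(50, h)))), h))) = Add(1, Mul(Rational(-1, 7), Add(h, Pow(h, 2), Mul(h, Add(Pow(h, 2), Mul(50, h)))))) = Add(1, Add(Mul(Rational(-1, 7), h), Mul(Rational(-1, 7), Pow(h, 2)), Mul(Rational(-1, 7), h, Add(Pow(h, 2), Mul(50, h))))) = Add(1, Mul(Rational(-1, 7), h), Mul(Rational(-1, 7), Pow(h, 2)), Mul(Rational(-1, 7), h, Add(Pow(h, 2), Mul(50, h)))))
Pow(Add(Function('k')(-49, 39), Function('c')(V)), Rational(1, 2)) = Pow(Add(30, Add(1, Mul(Rational(-51, 7), Pow(Rational(-395, 57), 2)), Mul(Rational(-1, 7), Rational(-395, 57)), Mul(Rational(-1, 7), Pow(Rational(-395, 57), 3)))), Rational(1, 2)) = Pow(Add(30, Add(1, Mul(Rational(-51, 7), Rational(156025, 3249)), Rational(395, 399), Mul(Rational(-1, 7), Rational(-61629875, 185193)))), Rational(1, 2)) = Pow(Add(30, Add(1, Rational(-2652425, 7581), Rational(395, 399), Rational(61629875, 1296351))), Rational(1, 2)) = Pow(Add(30, Rational(-389355094, 1296351)), Rational(1, 2)) = Pow(Rational(-350464564, 1296351), Rational(1, 2)) = Mul(Rational(2, 22743), I, Pow(34958840259, Rational(1, 2)))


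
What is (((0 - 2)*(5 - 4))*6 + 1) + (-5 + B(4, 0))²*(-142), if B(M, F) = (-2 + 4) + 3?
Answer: -11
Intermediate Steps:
B(M, F) = 5 (B(M, F) = 2 + 3 = 5)
(((0 - 2)*(5 - 4))*6 + 1) + (-5 + B(4, 0))²*(-142) = (((0 - 2)*(5 - 4))*6 + 1) + (-5 + 5)²*(-142) = (-2*1*6 + 1) + 0²*(-142) = (-2*6 + 1) + 0*(-142) = (-12 + 1) + 0 = -11 + 0 = -11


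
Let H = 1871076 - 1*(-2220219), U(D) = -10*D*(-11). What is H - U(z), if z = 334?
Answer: 4054555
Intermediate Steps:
U(D) = 110*D
H = 4091295 (H = 1871076 + 2220219 = 4091295)
H - U(z) = 4091295 - 110*334 = 4091295 - 1*36740 = 4091295 - 36740 = 4054555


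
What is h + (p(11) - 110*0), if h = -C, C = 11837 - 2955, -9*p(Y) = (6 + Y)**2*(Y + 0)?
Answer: -83117/9 ≈ -9235.2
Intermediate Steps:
p(Y) = -Y*(6 + Y)**2/9 (p(Y) = -(6 + Y)**2*(Y + 0)/9 = -(6 + Y)**2*Y/9 = -Y*(6 + Y)**2/9)
C = 8882
h = -8882 (h = -1*8882 = -8882)
h + (p(11) - 110*0) = -8882 + (-1/9*11*(6 + 11)**2 - 110*0) = -8882 + (-1/9*11*17**2 + 0) = -8882 + (-1/9*11*289 + 0) = -8882 + (-3179/9 + 0) = -8882 - 3179/9 = -83117/9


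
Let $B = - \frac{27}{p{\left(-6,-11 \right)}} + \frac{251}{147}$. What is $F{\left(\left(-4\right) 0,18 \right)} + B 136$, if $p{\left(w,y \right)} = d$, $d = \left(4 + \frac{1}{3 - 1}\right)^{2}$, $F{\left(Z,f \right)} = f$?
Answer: $\frac{10126}{147} \approx 68.884$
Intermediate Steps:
$d = \frac{81}{4}$ ($d = \left(4 + \frac{1}{2}\right)^{2} = \left(\frac{9}{2}\right)^{2} = \frac{81}{4} \approx 20.25$)
$p{\left(w,y \right)} = \frac{81}{4}$
$B = \frac{55}{147}$ ($B = - \frac{27}{\frac{81}{4}} + \frac{251}{147} = \left(-27\right) \frac{4}{81} + 251 \cdot \frac{1}{147} = - \frac{4}{3} + \frac{251}{147} = \frac{55}{147} \approx 0.37415$)
$F{\left(\left(-4\right) 0,18 \right)} + B 136 = 18 + \frac{55}{147} \cdot 136 = 18 + \frac{7480}{147} = \frac{10126}{147}$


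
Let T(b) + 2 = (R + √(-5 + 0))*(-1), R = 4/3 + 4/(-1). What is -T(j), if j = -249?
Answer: -⅔ + I*√5 ≈ -0.66667 + 2.2361*I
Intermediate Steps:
R = -8/3 (R = 4*(⅓) + 4*(-1) = 4/3 - 4 = -8/3 ≈ -2.6667)
T(b) = ⅔ - I*√5 (T(b) = -2 + (-8/3 + √(-5 + 0))*(-1) = -2 + (-8/3 + √(-5))*(-1) = -2 + (-8/3 + I*√5)*(-1) = -2 + (8/3 - I*√5) = ⅔ - I*√5)
-T(j) = -(⅔ - I*√5) = -⅔ + I*√5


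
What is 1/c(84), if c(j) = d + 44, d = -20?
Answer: 1/24 ≈ 0.041667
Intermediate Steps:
c(j) = 24 (c(j) = -20 + 44 = 24)
1/c(84) = 1/24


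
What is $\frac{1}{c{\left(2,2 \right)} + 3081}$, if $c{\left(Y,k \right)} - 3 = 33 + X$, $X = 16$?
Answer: $\frac{1}{3133} \approx 0.00031918$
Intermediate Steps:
$c{\left(Y,k \right)} = 52$ ($c{\left(Y,k \right)} = 3 + \left(33 + 16\right) = 3 + 49 = 52$)
$\frac{1}{c{\left(2,2 \right)} + 3081} = \frac{1}{52 + 3081} = \frac{1}{3133}$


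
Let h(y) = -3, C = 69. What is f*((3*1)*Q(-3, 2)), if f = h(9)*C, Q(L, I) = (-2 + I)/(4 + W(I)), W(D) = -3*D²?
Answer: 0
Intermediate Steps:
Q(L, I) = (-2 + I)/(4 - 3*I²)
f = -207 (f = -3*69 = -207)
f*((3*1)*Q(-3, 2)) = -207*3*1*(2 - 1*2)/(-4 + 3*2²) = -621*(2 - 2)/(-4 + 3*4) = -621*0/(-4 + 12) = -621*0/8 = -621*(⅛)*0 = -621*0 = -207*0 = 0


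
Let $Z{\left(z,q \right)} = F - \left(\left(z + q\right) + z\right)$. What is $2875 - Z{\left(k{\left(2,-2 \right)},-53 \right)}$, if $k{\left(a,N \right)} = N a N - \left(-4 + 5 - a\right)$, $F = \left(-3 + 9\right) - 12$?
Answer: $2846$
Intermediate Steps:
$F = -6$ ($F = 6 - 12 = -6$)
$k{\left(a,N \right)} = -1 + a + a N^{2}$ ($k{\left(a,N \right)} = a N^{2} + \left(a - \left(-4 + 5\right)\right) = a N^{2} + \left(a - 1\right) = a N^{2} + \left(-1 + a\right) = -1 + a + a N^{2}$)
$Z{\left(z,q \right)} = -6 - q - 2 z$ ($Z{\left(z,q \right)} = -6 - \left(\left(z + q\right) + z\right) = -6 - \left(\left(q + z\right) + z\right) = -6 - \left(q + 2 z\right) = -6 - q - 2 z$)
$2875 - Z{\left(k{\left(2,-2 \right)},-53 \right)} = 2875 - \left(-6 - -53 - 2 \left(-1 + 2 + 2 \left(-2\right)^{2}\right)\right) = 2875 - \left(-6 + 53 - 2 \left(-1 + 2 + 2 \cdot 4\right)\right) = 2875 - \left(-6 + 53 - 2 \left(-1 + 2 + 8\right)\right) = 2875 - \left(-6 + 53 - 18\right) = 2875 - 29 = 2846$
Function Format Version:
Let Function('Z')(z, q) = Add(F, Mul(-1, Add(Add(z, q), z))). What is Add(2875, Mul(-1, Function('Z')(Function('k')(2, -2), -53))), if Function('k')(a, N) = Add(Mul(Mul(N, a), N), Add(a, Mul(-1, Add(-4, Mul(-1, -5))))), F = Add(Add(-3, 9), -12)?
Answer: 2846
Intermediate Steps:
F = -6 (F = Add(6, -12) = -6)
Function('k')(a, N) = Add(-1, a, Mul(a, Pow(N, 2))) (Function('k')(a, N) = Add(Mul(a, Pow(N, 2)), Add(a, Mul(-1, Add(-4, 5)))) = Add(Mul(a, Pow(N, 2)), Add(a, Mul(-1, 1))) = Add(Mul(a, Pow(N, 2)), Add(a, -1)) = Add(Mul(a, Pow(N, 2)), Add(-1, a)) = Add(-1, a, Mul(a, Pow(N, 2))))
Function('Z')(z, q) = Add(-6, Mul(-1, q), Mul(-2, z)) (Function('Z')(z, q) = Add(-6, Mul(-1, Add(Add(z, q), z))) = Add(-6, Mul(-1, Add(Add(q, z), z))) = Add(-6, Mul(-1, Add(q, Mul(2, z)))) = Add(-6, Add(Mul(-1, q), Mul(-2, z))) = Add(-6, Mul(-1, q), Mul(-2, z)))
Add(2875, Mul(-1, Function('Z')(Function('k')(2, -2), -53))) = Add(2875, Mul(-1, Add(-6, Mul(-1, -53), Mul(-2, Add(-1, 2, Mul(2, Pow(-2, 2))))))) = Add(2875, Mul(-1, Add(-6, 53, Mul(-2, Add(-1, 2, Mul(2, 4)))))) = Add(2875, Mul(-1, Add(-6, 53, Mul(-2, Add(-1, 2, 8))))) = Add(2875, Mul(-1, Add(-6, 53, Mul(-2, 9)))) = Add(2875, Mul(-1, Add(-6, 53, -18))) = Add(2875, Mul(-1, 29)) = Add(2875, -29) = 2846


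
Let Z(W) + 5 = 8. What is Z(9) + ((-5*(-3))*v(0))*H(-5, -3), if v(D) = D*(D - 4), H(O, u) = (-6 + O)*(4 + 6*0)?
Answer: 3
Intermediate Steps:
H(O, u) = -24 + 4*O (H(O, u) = (-6 + O)*(4 + 0) = (-6 + O)*4 = -24 + 4*O)
v(D) = D*(-4 + D)
Z(W) = 3 (Z(W) = -5 + 8 = 3)
Z(9) + ((-5*(-3))*v(0))*H(-5, -3) = 3 + ((-5*(-3))*(0*(-4 + 0)))*(-24 + 4*(-5)) = 3 + (15*(0*(-4)))*(-24 - 20) = 3 + (15*0)*(-44) = 3 + 0*(-44) = 3 + 0 = 3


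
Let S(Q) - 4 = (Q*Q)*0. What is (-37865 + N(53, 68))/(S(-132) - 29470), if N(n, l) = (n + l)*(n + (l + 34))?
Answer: 3185/4911 ≈ 0.64854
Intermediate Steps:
N(n, l) = (l + n)*(34 + l + n) (N(n, l) = (l + n)*(n + (34 + l)) = (l + n)*(34 + l + n))
S(Q) = 4 (S(Q) = 4 + (Q*Q)*0 = 4 + Q²*0 = 4 + 0 = 4)
(-37865 + N(53, 68))/(S(-132) - 29470) = (-37865 + (68² + 53² + 34*68 + 34*53 + 2*68*53))/(4 - 29470) = (-37865 + (4624 + 2809 + 2312 + 1802 + 7208))/(-29466) = (-37865 + 18755)*(-1/29466) = -19110*(-1/29466) = 3185/4911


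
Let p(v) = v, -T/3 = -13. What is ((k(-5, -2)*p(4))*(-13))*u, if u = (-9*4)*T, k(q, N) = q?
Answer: -365040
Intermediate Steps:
T = 39 (T = -3*(-13) = 39)
u = -1404 (u = -9*4*39 = -36*39 = -1404)
((k(-5, -2)*p(4))*(-13))*u = (-5*4*(-13))*(-1404) = -20*(-13)*(-1404) = 260*(-1404) = -365040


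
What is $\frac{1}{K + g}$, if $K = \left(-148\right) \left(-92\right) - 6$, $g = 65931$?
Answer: $\frac{1}{79541} \approx 1.2572 \cdot 10^{-5}$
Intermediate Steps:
$K = 13610$ ($K = 13616 - 6 = 13610$)
$\frac{1}{K + g} = \frac{1}{13610 + 65931} = \frac{1}{79541}$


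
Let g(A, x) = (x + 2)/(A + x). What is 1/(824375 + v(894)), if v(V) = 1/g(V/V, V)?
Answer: 896/738640895 ≈ 1.2130e-6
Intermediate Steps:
g(A, x) = (2 + x)/(A + x)
v(V) = (1 + V)/(2 + V) (v(V) = 1/((2 + V)/(V/V + V)) = 1/((2 + V)/(1 + V)) = (1 + V)/(2 + V))
1/(824375 + v(894)) = 1/(824375 + (1 + 894)/(2 + 894)) = 1/(824375 + 895/896) = 1/(738640895/896) = 896/738640895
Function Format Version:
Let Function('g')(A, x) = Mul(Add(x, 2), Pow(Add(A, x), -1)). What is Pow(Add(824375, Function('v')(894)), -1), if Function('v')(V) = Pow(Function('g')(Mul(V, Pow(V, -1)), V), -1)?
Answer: Rational(896, 738640895) ≈ 1.2130e-6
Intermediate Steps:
Function('g')(A, x) = Mul(Pow(Add(A, x), -1), Add(2, x)) (Function('g')(A, x) = Mul(Add(2, x), Pow(Add(A, x), -1)) = Mul(Pow(Add(A, x), -1), Add(2, x)))
Function('v')(V) = Mul(Pow(Add(2, V), -1), Add(1, V)) (Function('v')(V) = Pow(Mul(Pow(Add(Mul(V, Pow(V, -1)), V), -1), Add(2, V)), -1) = Pow(Mul(Pow(Add(1, V), -1), Add(2, V)), -1) = Mul(Pow(Add(2, V), -1), Add(1, V)))
Pow(Add(824375, Function('v')(894)), -1) = Pow(Add(824375, Mul(Pow(Add(2, 894), -1), Add(1, 894))), -1) = Pow(Add(824375, Mul(Pow(896, -1), 895)), -1) = Pow(Add(824375, Mul(Rational(1, 896), 895)), -1) = Pow(Add(824375, Rational(895, 896)), -1) = Pow(Rational(738640895, 896), -1) = Rational(896, 738640895)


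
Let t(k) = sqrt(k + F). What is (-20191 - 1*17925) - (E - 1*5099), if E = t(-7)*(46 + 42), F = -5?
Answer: -33017 - 176*I*sqrt(3) ≈ -33017.0 - 304.84*I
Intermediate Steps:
t(k) = sqrt(-5 + k) (t(k) = sqrt(k - 5) = sqrt(-5 + k))
E = 176*I*sqrt(3) (E = sqrt(-5 - 7)*(46 + 42) = sqrt(-12)*88 = (2*I*sqrt(3))*88 = 176*I*sqrt(3) ≈ 304.84*I)
(-20191 - 1*17925) - (E - 1*5099) = (-20191 - 1*17925) - (176*I*sqrt(3) - 1*5099) = (-20191 - 17925) - (176*I*sqrt(3) - 5099) = -38116 - (-5099 + 176*I*sqrt(3)) = -38116 + (5099 - 176*I*sqrt(3)) = -33017 - 176*I*sqrt(3)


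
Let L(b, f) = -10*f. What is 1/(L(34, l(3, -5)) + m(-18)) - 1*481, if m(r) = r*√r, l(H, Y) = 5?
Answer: 3*(-8658*√2 + 8017*I)/(2*(-25*I + 27*√2)) ≈ -481.01 + 0.0091656*I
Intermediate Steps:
m(r) = r^(3/2)
1/(L(34, l(3, -5)) + m(-18)) - 1*481 = 1/(-10*5 + (-18)^(3/2)) - 1*481 = 1/(-50 - 54*I*√2) - 481 = -481 + 1/(-50 - 54*I*√2)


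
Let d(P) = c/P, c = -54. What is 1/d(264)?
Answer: -44/9 ≈ -4.8889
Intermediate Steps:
d(P) = -54/P
1/d(264) = 1/(-54/264) = 1/(-54*1/264) = 1/(-9/44) = -44/9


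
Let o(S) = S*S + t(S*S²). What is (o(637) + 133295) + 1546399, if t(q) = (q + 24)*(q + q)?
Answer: 133618511675621625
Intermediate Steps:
t(q) = 2*q*(24 + q) (t(q) = (24 + q)*(2*q) = 2*q*(24 + q))
o(S) = S² + 2*S³*(24 + S³) (o(S) = S*S + 2*(S*S²)*(24 + S*S²) = S² + 2*S³*(24 + S³))
(o(637) + 133295) + 1546399 = (637²*(1 + 2*637*(24 + 637³)) + 133295) + 1546399 = (405769*(1 + 2*637*(24 + 258474853)) + 133295) + 1546399 = (405769*(1 + 2*637*258474877) + 133295) + 1546399 = (405769*(1 + 329296993298) + 133295) + 1546399 = (405769*329296993299 + 133295) + 1546399 = (133618511673941931 + 133295) + 1546399 = 133618511674075226 + 1546399 = 133618511675621625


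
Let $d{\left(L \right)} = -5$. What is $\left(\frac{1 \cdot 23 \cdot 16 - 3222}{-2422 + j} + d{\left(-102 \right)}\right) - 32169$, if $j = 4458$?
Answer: $- \frac{32754559}{1018} \approx -32175.0$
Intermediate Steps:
$\left(\frac{1 \cdot 23 \cdot 16 - 3222}{-2422 + j} + d{\left(-102 \right)}\right) - 32169 = \left(\frac{1 \cdot 23 \cdot 16 - 3222}{-2422 + 4458} - 5\right) - 32169 = \left(\frac{23 \cdot 16 - 3222}{2036} - 5\right) - 32169 = \left(\left(368 - 3222\right) \frac{1}{2036} - 5\right) - 32169 = \left(\left(-2854\right) \frac{1}{2036} - 5\right) - 32169 = \left(- \frac{1427}{1018} - 5\right) - 32169 = - \frac{6517}{1018} - 32169 = - \frac{32754559}{1018}$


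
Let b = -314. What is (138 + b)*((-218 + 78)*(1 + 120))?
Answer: 2981440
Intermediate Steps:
(138 + b)*((-218 + 78)*(1 + 120)) = (138 - 314)*((-218 + 78)*(1 + 120)) = -(-24640)*121 = -176*(-16940) = 2981440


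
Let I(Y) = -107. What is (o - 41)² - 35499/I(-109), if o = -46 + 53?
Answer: 159191/107 ≈ 1487.8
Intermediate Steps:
o = 7
(o - 41)² - 35499/I(-109) = (7 - 41)² - 35499/(-107) = (-34)² - 35499*(-1/107) = 1156 + 35499/107 = 159191/107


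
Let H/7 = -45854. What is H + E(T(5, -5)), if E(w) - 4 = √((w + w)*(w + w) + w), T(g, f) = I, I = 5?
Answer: -320974 + √105 ≈ -3.2096e+5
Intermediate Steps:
H = -320978 (H = 7*(-45854) = -320978)
T(g, f) = 5
E(w) = 4 + √(w + 4*w²) (E(w) = 4 + √((w + w)*(w + w) + w) = 4 + √((2*w)*(2*w) + w) = 4 + √(4*w² + w) = 4 + √(w + 4*w²))
H + E(T(5, -5)) = -320978 + (4 + √(5*(1 + 4*5))) = -320978 + (4 + √(5*(1 + 20))) = -320978 + (4 + √(5*21)) = -320978 + (4 + √105) = -320974 + √105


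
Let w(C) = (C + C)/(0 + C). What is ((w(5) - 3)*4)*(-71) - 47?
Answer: 237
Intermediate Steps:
w(C) = 2 (w(C) = (2*C)/C = 2)
((w(5) - 3)*4)*(-71) - 47 = ((2 - 3)*4)*(-71) - 47 = -1*4*(-71) - 47 = -4*(-71) - 47 = 284 - 47 = 237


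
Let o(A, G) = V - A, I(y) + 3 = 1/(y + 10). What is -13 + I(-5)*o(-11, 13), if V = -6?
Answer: -27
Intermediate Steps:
I(y) = -3 + 1/(10 + y) (I(y) = -3 + 1/(y + 10) = -3 + 1/(10 + y))
o(A, G) = -6 - A
-13 + I(-5)*o(-11, 13) = -13 + ((-29 - 3*(-5))/(10 - 5))*(-6 - 1*(-11)) = -13 + ((-29 + 15)/5)*(-6 + 11) = -13 + ((⅕)*(-14))*5 = -13 - 14/5*5 = -13 - 14 = -27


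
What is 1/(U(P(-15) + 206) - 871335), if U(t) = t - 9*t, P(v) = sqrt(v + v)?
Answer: I/(-872983*I + 8*sqrt(30)) ≈ -1.1455e-6 + 5.7496e-11*I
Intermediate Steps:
P(v) = sqrt(2)*sqrt(v) (P(v) = sqrt(2*v) = sqrt(2)*sqrt(v))
U(t) = -8*t
1/(U(P(-15) + 206) - 871335) = 1/(-8*(sqrt(2)*sqrt(-15) + 206) - 871335) = 1/(-8*(sqrt(2)*(I*sqrt(15)) + 206) - 871335) = 1/(-8*(I*sqrt(30) + 206) - 871335) = 1/(-8*(206 + I*sqrt(30)) - 871335) = 1/((-1648 - 8*I*sqrt(30)) - 871335) = 1/(-872983 - 8*I*sqrt(30))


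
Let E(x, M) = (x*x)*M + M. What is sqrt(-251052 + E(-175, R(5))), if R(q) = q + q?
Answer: 2*sqrt(13802) ≈ 234.96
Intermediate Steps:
R(q) = 2*q
E(x, M) = M + M*x**2 (E(x, M) = x**2*M + M = M*x**2 + M = M + M*x**2)
sqrt(-251052 + E(-175, R(5))) = sqrt(-251052 + (2*5)*(1 + (-175)**2)) = sqrt(-251052 + 10*(1 + 30625)) = sqrt(-251052 + 10*30626) = sqrt(-251052 + 306260) = sqrt(55208) = 2*sqrt(13802)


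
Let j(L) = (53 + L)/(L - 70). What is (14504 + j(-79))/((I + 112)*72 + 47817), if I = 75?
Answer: 720374/3043623 ≈ 0.23668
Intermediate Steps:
j(L) = (53 + L)/(-70 + L)
(14504 + j(-79))/((I + 112)*72 + 47817) = (14504 + (53 - 79)/(-70 - 79))/((75 + 112)*72 + 47817) = (14504 - 26/(-149))/(187*72 + 47817) = (14504 - 1/149*(-26))/(13464 + 47817) = (14504 + 26/149)/61281 = (2161122/149)*(1/61281) = 720374/3043623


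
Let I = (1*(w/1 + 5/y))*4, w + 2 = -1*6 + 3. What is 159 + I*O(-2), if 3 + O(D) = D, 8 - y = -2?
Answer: 249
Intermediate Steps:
y = 10 (y = 8 - 1*(-2) = 8 + 2 = 10)
w = -5 (w = -2 + (-1*6 + 3) = -2 + (-6 + 3) = -2 - 3 = -5)
O(D) = -3 + D
I = -18 (I = (1*(-5/1 + 5/10))*4 = (1*(-5*1 + 5*(1/10)))*4 = (1*(-5 + 1/2))*4 = (1*(-9/2))*4 = -9/2*4 = -18)
159 + I*O(-2) = 159 - 18*(-3 - 2) = 159 - 18*(-5) = 159 + 90 = 249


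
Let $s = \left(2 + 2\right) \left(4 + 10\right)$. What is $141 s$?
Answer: $7896$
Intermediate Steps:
$s = 56$ ($s = 4 \cdot 14 = 56$)
$141 s = 141 \cdot 56 = 7896$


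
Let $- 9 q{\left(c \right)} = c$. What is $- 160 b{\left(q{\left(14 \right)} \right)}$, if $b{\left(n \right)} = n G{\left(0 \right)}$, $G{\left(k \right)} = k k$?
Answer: $0$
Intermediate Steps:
$q{\left(c \right)} = - \frac{c}{9}$
$G{\left(k \right)} = k^{2}$
$b{\left(n \right)} = 0$ ($b{\left(n \right)} = n 0^{2} = n 0 = 0$)
$- 160 b{\left(q{\left(14 \right)} \right)} = \left(-160\right) 0 = 0$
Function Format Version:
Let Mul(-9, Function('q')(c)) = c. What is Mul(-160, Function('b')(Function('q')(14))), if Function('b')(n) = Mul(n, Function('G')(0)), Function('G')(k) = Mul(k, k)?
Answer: 0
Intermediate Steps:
Function('q')(c) = Mul(Rational(-1, 9), c)
Function('G')(k) = Pow(k, 2)
Function('b')(n) = 0 (Function('b')(n) = Mul(n, Pow(0, 2)) = Mul(n, 0) = 0)
Mul(-160, Function('b')(Function('q')(14))) = Mul(-160, 0) = 0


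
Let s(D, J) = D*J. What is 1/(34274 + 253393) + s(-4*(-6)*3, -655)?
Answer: -13566375719/287667 ≈ -47160.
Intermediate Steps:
1/(34274 + 253393) + s(-4*(-6)*3, -655) = 1/(34274 + 253393) + (-4*(-6)*3)*(-655) = 1/287667 + (24*3)*(-655) = 1/287667 + 72*(-655) = 1/287667 - 47160 = -13566375719/287667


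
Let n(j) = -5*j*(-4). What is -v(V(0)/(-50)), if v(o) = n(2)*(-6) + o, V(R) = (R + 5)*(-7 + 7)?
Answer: 240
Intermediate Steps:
n(j) = 20*j
V(R) = 0 (V(R) = (5 + R)*0 = 0)
v(o) = -240 + o (v(o) = (20*2)*(-6) + o = 40*(-6) + o = -240 + o)
-v(V(0)/(-50)) = -(-240 + 0/(-50)) = -(-240 + 0*(-1/50)) = -(-240 + 0) = -1*(-240) = 240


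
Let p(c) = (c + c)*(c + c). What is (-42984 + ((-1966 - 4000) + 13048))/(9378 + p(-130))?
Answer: -17951/38489 ≈ -0.46639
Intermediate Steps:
p(c) = 4*c**2 (p(c) = (2*c)*(2*c) = 4*c**2)
(-42984 + ((-1966 - 4000) + 13048))/(9378 + p(-130)) = (-42984 + ((-1966 - 4000) + 13048))/(9378 + 4*(-130)**2) = (-42984 + (-5966 + 13048))/(9378 + 4*16900) = (-42984 + 7082)/(9378 + 67600) = -35902/76978 = -35902*1/76978 = -17951/38489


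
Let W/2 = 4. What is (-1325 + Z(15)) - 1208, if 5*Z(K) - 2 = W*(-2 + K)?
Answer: -12559/5 ≈ -2511.8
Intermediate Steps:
W = 8 (W = 2*4 = 8)
Z(K) = -14/5 + 8*K/5 (Z(K) = ⅖ + (8*(-2 + K))/5 = ⅖ + (-16 + 8*K)/5 = ⅖ + (-16/5 + 8*K/5) = -14/5 + 8*K/5)
(-1325 + Z(15)) - 1208 = (-1325 + (-14/5 + (8/5)*15)) - 1208 = (-1325 + (-14/5 + 24)) - 1208 = (-1325 + 106/5) - 1208 = -6519/5 - 1208 = -12559/5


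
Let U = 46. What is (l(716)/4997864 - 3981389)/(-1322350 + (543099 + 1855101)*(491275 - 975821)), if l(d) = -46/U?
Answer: 19898440753097/5807715581293521200 ≈ 3.4262e-6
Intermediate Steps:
l(d) = -1 (l(d) = -46/46 = -46*1/46 = -1)
(l(716)/4997864 - 3981389)/(-1322350 + (543099 + 1855101)*(491275 - 975821)) = (-1/4997864 - 3981389)/(-1322350 + (543099 + 1855101)*(491275 - 975821)) = (-1*1/4997864 - 3981389)/(-1322350 + 2398200*(-484546)) = (-1/4997864 - 3981389)/(-1322350 - 1162038217200) = -19898440753097/4997864/(-1162039539550) = -19898440753097/4997864*(-1/1162039539550) = 19898440753097/5807715581293521200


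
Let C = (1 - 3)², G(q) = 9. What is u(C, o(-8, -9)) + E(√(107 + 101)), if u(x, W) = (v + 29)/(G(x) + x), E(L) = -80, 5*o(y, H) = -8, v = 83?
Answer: -928/13 ≈ -71.385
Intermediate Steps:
o(y, H) = -8/5 (o(y, H) = (⅕)*(-8) = -8/5)
C = 4 (C = (-2)² = 4)
u(x, W) = 112/(9 + x) (u(x, W) = (83 + 29)/(9 + x) = 112/(9 + x))
u(C, o(-8, -9)) + E(√(107 + 101)) = 112/(9 + 4) - 80 = 112/13 - 80 = -928/13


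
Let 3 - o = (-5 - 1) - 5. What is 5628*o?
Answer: 78792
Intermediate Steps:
o = 14 (o = 3 - ((-5 - 1) - 5) = 3 - (-6 - 5) = 3 - 1*(-11) = 3 + 11 = 14)
5628*o = 5628*14 = 78792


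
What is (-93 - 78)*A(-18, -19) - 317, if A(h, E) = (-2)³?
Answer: 1051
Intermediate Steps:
A(h, E) = -8
(-93 - 78)*A(-18, -19) - 317 = (-93 - 78)*(-8) - 317 = -171*(-8) - 317 = 1368 - 317 = 1051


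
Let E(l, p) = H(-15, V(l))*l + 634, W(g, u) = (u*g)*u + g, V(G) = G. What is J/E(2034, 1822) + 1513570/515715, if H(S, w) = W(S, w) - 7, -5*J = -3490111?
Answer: 191049519352237307/65095957583786910 ≈ 2.9349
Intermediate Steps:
J = 3490111/5 (J = -1/5*(-3490111) = 3490111/5 ≈ 6.9802e+5)
W(g, u) = g + g*u**2 (W(g, u) = (g*u)*u + g = g*u**2 + g = g + g*u**2)
H(S, w) = -7 + S*(1 + w**2) (H(S, w) = S*(1 + w**2) - 7 = -7 + S*(1 + w**2))
E(l, p) = 634 + l*(-22 - 15*l**2) (E(l, p) = (-7 - 15*(1 + l**2))*l + 634 = (-7 + (-15 - 15*l**2))*l + 634 = (-22 - 15*l**2)*l + 634 = l*(-22 - 15*l**2) + 634 = 634 + l*(-22 - 15*l**2))
J/E(2034, 1822) + 1513570/515715 = 3490111/(5*(634 - 1*2034*(22 + 15*2034**2))) + 1513570/515715 = 3490111/(5*(634 - 1*2034*(22 + 15*4137156))) + 1513570*(1/515715) = 3490111/(5*(634 - 1*2034*(22 + 62057340))) + 302714/103143 = 3490111/(5*(634 - 1*2034*62057362)) + 302714/103143 = 3490111/(5*(634 - 126224674308)) + 302714/103143 = (3490111/5)/(-126224673674) + 302714/103143 = (3490111/5)*(-1/126224673674) + 302714/103143 = -3490111/631123368370 + 302714/103143 = 191049519352237307/65095957583786910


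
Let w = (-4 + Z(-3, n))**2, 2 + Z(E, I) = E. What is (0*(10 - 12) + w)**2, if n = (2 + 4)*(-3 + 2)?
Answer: 6561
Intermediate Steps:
n = -6 (n = 6*(-1) = -6)
Z(E, I) = -2 + E
w = 81 (w = (-4 + (-2 - 3))**2 = (-4 - 5)**2 = (-9)**2 = 81)
(0*(10 - 12) + w)**2 = (0*(10 - 12) + 81)**2 = (0*(-2) + 81)**2 = (0 + 81)**2 = 81**2 = 6561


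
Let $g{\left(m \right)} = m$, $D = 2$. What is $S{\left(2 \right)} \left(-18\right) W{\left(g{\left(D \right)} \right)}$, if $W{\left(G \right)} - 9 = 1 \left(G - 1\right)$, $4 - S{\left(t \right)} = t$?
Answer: $-360$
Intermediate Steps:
$S{\left(t \right)} = 4 - t$
$W{\left(G \right)} = 8 + G$ ($W{\left(G \right)} = 9 + 1 \left(G - 1\right) = 9 + 1 \left(-1 + G\right) = 9 + \left(-1 + G\right) = 8 + G$)
$S{\left(2 \right)} \left(-18\right) W{\left(g{\left(D \right)} \right)} = \left(4 - 2\right) \left(-18\right) \left(8 + 2\right) = \left(4 - 2\right) \left(-18\right) 10 = 2 \left(-18\right) 10 = \left(-36\right) 10 = -360$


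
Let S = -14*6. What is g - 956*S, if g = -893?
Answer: 79411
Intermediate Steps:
S = -84
g - 956*S = -893 - 956*(-84) = -893 + 80304 = 79411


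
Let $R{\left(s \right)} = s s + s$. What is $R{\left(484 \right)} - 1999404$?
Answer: $-1764664$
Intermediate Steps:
$R{\left(s \right)} = s + s^{2}$ ($R{\left(s \right)} = s^{2} + s = s + s^{2}$)
$R{\left(484 \right)} - 1999404 = 484 \left(1 + 484\right) - 1999404 = 484 \cdot 485 - 1999404 = 234740 - 1999404 = -1764664$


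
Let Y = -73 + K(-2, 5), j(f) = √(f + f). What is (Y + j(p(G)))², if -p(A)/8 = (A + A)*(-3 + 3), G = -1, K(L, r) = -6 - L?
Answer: 5929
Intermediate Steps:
p(A) = 0 (p(A) = -8*(A + A)*(-3 + 3) = -8*2*A*0 = -8*0 = 0)
j(f) = √2*√f (j(f) = √(2*f) = √2*√f)
Y = -77 (Y = -73 + (-6 - 1*(-2)) = -73 + (-6 + 2) = -73 - 4 = -77)
(Y + j(p(G)))² = (-77 + √2*√0)² = (-77 + √2*0)² = (-77 + 0)² = (-77)² = 5929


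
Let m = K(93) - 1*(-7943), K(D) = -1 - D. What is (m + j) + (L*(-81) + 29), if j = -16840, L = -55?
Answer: -4507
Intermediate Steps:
m = 7849 (m = (-1 - 1*93) - 1*(-7943) = (-1 - 93) + 7943 = -94 + 7943 = 7849)
(m + j) + (L*(-81) + 29) = (7849 - 16840) + (-55*(-81) + 29) = -8991 + (4455 + 29) = -8991 + 4484 = -4507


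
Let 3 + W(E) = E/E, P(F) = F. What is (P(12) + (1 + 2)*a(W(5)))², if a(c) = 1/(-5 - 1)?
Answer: 529/4 ≈ 132.25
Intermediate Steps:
W(E) = -2 (W(E) = -3 + E/E = -3 + 1 = -2)
a(c) = -⅙ (a(c) = 1/(-6) = -⅙)
(P(12) + (1 + 2)*a(W(5)))² = (12 + (1 + 2)*(-⅙))² = (12 + 3*(-⅙))² = (12 - ½)² = (23/2)² = 529/4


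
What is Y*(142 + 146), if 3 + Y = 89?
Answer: 24768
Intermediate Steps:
Y = 86 (Y = -3 + 89 = 86)
Y*(142 + 146) = 86*(142 + 146) = 86*288 = 24768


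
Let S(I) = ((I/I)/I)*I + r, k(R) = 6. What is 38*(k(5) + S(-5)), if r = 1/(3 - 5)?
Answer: 247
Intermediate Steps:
r = -½ (r = 1/(-2) = -½ ≈ -0.50000)
S(I) = ½ (S(I) = ((I/I)/I)*I - ½ = (1/I)*I - ½ = I/I - ½ = 1 - ½ = ½)
38*(k(5) + S(-5)) = 38*(6 + ½) = 38*(13/2) = 247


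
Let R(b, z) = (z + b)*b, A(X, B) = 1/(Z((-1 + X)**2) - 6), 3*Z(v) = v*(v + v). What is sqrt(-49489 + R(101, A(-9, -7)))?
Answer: 3*I*sqrt(1742991034974)/19982 ≈ 198.21*I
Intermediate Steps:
Z(v) = 2*v**2/3 (Z(v) = (v*(v + v))/3 = (v*(2*v))/3 = (2*v**2)/3 = 2*v**2/3)
A(X, B) = 1/(-6 + 2*(-1 + X)**4/3) (A(X, B) = 1/(2*((-1 + X)**2)**2/3 - 6) = 1/(2*(-1 + X)**4/3 - 6) = 1/(-6 + 2*(-1 + X)**4/3))
R(b, z) = b*(b + z) (R(b, z) = (b + z)*b = b*(b + z))
sqrt(-49489 + R(101, A(-9, -7))) = sqrt(-49489 + 101*(101 + 3/(2*(-9 + (-1 - 9)**4)))) = sqrt(-49489 + 101*(101 + 3/(2*(-9 + (-10)**4)))) = sqrt(-49489 + 101*(101 + 3/(2*(-9 + 10000)))) = sqrt(-49489 + 101*(101 + (3/2)/9991)) = sqrt(-49489 + 101*(101 + (3/2)*(1/9991))) = sqrt(-49489 + 101*(101 + 3/19982)) = sqrt(-49489 + 101*(2018185/19982)) = sqrt(-49489 + 203836685/19982) = sqrt(-785052513/19982) = 3*I*sqrt(1742991034974)/19982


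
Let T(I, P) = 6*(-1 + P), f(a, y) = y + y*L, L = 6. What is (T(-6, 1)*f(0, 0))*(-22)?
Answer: 0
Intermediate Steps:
f(a, y) = 7*y (f(a, y) = y + y*6 = y + 6*y = 7*y)
T(I, P) = -6 + 6*P
(T(-6, 1)*f(0, 0))*(-22) = ((-6 + 6*1)*(7*0))*(-22) = ((-6 + 6)*0)*(-22) = (0*0)*(-22) = 0*(-22) = 0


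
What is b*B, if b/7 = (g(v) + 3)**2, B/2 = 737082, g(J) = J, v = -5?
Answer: 41276592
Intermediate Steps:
B = 1474164 (B = 2*737082 = 1474164)
b = 28 (b = 7*(-5 + 3)**2 = 7*(-2)**2 = 7*4 = 28)
b*B = 28*1474164 = 41276592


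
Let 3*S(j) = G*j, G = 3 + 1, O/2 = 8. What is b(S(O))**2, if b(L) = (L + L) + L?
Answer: 4096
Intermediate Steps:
O = 16 (O = 2*8 = 16)
G = 4
S(j) = 4*j/3 (S(j) = (4*j)/3 = 4*j/3)
b(L) = 3*L (b(L) = 2*L + L = 3*L)
b(S(O))**2 = (3*((4/3)*16))**2 = (3*(64/3))**2 = 64**2 = 4096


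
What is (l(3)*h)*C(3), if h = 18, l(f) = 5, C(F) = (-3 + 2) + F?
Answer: 180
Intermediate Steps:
C(F) = -1 + F
(l(3)*h)*C(3) = (5*18)*(-1 + 3) = 90*2 = 180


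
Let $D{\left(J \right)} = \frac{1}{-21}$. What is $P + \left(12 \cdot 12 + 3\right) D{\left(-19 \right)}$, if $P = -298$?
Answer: $-305$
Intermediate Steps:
$D{\left(J \right)} = - \frac{1}{21}$
$P + \left(12 \cdot 12 + 3\right) D{\left(-19 \right)} = -298 + \left(12 \cdot 12 + 3\right) \left(- \frac{1}{21}\right) = -298 + \left(144 + 3\right) \left(- \frac{1}{21}\right) = -298 + 147 \left(- \frac{1}{21}\right) = -298 - 7 = -305$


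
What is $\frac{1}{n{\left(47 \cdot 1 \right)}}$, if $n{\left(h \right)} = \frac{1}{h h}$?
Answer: $2209$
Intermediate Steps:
$n{\left(h \right)} = \frac{1}{h^{2}}$
$\frac{1}{n{\left(47 \cdot 1 \right)}} = \frac{1}{\frac{1}{2209}} = 2209$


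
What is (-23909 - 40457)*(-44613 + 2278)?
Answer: 2724934610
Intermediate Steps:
(-23909 - 40457)*(-44613 + 2278) = -64366*(-42335) = 2724934610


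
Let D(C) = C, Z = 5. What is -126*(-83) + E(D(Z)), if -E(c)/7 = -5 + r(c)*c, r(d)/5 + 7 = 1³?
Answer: 11543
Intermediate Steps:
r(d) = -30 (r(d) = -35 + 5*1³ = -35 + 5*1 = -35 + 5 = -30)
E(c) = 35 + 210*c (E(c) = -7*(-5 - 30*c) = 35 + 210*c)
-126*(-83) + E(D(Z)) = -126*(-83) + (35 + 210*5) = 10458 + (35 + 1050) = 10458 + 1085 = 11543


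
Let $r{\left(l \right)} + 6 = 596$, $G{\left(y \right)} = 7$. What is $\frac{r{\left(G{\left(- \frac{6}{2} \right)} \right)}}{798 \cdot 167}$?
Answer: $\frac{295}{66633} \approx 0.0044272$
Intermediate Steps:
$r{\left(l \right)} = 590$ ($r{\left(l \right)} = -6 + 596 = 590$)
$\frac{r{\left(G{\left(- \frac{6}{2} \right)} \right)}}{798 \cdot 167} = \frac{590}{798 \cdot 167} = \frac{590}{133266} = 590 \cdot \frac{1}{133266} = \frac{295}{66633}$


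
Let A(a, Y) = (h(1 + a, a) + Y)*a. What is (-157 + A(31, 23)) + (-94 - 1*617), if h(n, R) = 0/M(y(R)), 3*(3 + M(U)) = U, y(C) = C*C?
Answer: -155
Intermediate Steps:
y(C) = C**2
M(U) = -3 + U/3
h(n, R) = 0 (h(n, R) = 0/(-3 + R**2/3) = 0)
A(a, Y) = Y*a (A(a, Y) = (0 + Y)*a = Y*a)
(-157 + A(31, 23)) + (-94 - 1*617) = (-157 + 23*31) + (-94 - 1*617) = (-157 + 713) + (-94 - 617) = 556 - 711 = -155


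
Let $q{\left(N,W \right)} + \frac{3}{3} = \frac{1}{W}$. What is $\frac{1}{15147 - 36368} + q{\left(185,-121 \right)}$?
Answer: $- \frac{2589083}{2567741} \approx -1.0083$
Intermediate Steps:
$q{\left(N,W \right)} = -1 + \frac{1}{W}$
$\frac{1}{15147 - 36368} + q{\left(185,-121 \right)} = \frac{1}{15147 - 36368} + \frac{1 - -121}{-121} = \frac{1}{-21221} - \frac{1 + 121}{121} = - \frac{1}{21221} - \frac{122}{121} = - \frac{2589083}{2567741}$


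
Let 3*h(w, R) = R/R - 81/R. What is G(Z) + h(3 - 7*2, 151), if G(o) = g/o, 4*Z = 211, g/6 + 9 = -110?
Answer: -1278998/95583 ≈ -13.381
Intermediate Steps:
g = -714 (g = -54 + 6*(-110) = -54 - 660 = -714)
h(w, R) = ⅓ - 27/R (h(w, R) = (R/R - 81/R)/3 = (1 - 81/R)/3 = ⅓ - 27/R)
Z = 211/4 (Z = (¼)*211 = 211/4 ≈ 52.750)
G(o) = -714/o
G(Z) + h(3 - 7*2, 151) = -714/211/4 + (⅓)*(-81 + 151)/151 = -714*4/211 + (⅓)*(1/151)*70 = -2856/211 + 70/453 = -1278998/95583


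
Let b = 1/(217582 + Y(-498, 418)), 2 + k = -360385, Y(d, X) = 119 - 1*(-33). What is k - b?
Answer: -78468503059/217734 ≈ -3.6039e+5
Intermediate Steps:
Y(d, X) = 152 (Y(d, X) = 119 + 33 = 152)
k = -360387 (k = -2 - 360385 = -360387)
b = 1/217734 (b = 1/(217582 + 152) = 1/217734 ≈ 4.5928e-6)
k - b = -360387 - 1*1/217734 = -360387 - 1/217734 = -78468503059/217734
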